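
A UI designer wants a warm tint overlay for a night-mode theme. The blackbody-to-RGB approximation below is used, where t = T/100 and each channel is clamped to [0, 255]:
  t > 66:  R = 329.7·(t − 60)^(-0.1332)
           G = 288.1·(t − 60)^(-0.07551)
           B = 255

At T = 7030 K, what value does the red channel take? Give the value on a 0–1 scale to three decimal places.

t = 7030/100 = 70.3; the t > 66 branch applies.
R = 329.7·(70.3 − 60)^(-0.1332) = 329.7·10.3^(-0.1332) = 329.7·0.73298 = 241.662.
On a 0–1 scale: 241.662/255 = 0.9477 → 0.948.

0.948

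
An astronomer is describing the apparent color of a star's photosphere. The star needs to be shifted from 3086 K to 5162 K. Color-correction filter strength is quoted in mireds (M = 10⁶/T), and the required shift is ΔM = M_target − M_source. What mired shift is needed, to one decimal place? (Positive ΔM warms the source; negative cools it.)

-130.3 mireds

M_source = 10⁶/3086 = 324.044; M_target = 10⁶/5162 = 193.723.
ΔM = 193.723 − 324.044 = -130.321 → -130.3 mireds, a cooling shift.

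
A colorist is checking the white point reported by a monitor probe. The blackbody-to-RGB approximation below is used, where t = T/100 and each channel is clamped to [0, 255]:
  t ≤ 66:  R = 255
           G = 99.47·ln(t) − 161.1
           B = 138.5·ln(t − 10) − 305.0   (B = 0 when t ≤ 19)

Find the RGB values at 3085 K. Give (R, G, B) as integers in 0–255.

(255, 180, 116)

t = 3085/100 = 30.85; the t ≤ 66 branch applies.
R = 255 by definition for t ≤ 66.
G = 99.47·ln 30.85 − 161.1 = 99.47·3.4291 − 161.1 = 179.996.
B = 138.5·ln(30.85 − 10) − 305.0 = 138.5·ln 20.85 − 305.0 = 138.5·3.0374 − 305.0 = 115.674.
Rounded: (255, 180, 116).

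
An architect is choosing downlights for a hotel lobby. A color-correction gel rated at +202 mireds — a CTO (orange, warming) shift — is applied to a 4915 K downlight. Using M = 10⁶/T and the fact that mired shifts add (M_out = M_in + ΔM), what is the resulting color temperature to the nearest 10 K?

M_in = 10⁶/4915 = 203.46 mireds.
M_out = 203.46 + (+202) = 405.46 mireds.
T_out = 10⁶/405.46 = 2466.3 K → 2470 K.

2470 K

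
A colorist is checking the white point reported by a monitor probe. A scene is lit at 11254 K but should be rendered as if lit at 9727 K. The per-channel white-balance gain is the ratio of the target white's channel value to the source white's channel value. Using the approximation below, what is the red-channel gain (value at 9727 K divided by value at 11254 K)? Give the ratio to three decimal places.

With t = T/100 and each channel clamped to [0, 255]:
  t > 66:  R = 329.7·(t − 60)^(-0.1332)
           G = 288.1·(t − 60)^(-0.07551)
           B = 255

1.047

At 11254 K (t = 112.54):
  R = 329.7·(112.54 − 60)^(-0.1332) = 329.7·52.54^(-0.1332) = 329.7·0.58997 = 194.513.
At 9727 K (t = 97.27):
  R = 329.7·(97.27 − 60)^(-0.1332) = 329.7·37.27^(-0.1332) = 329.7·0.61758 = 203.617.
Gain = 203.617 / 194.513 = 1.0468 → 1.047.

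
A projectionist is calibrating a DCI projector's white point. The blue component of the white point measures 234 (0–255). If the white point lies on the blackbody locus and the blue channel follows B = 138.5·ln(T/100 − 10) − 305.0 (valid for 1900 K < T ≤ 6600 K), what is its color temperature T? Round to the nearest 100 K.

ln(t − 10) = (234 + 305.0) / 138.5 = 3.8917.
t − 10 = e^3.8917 = 48.994, so t = 58.994.
T = 100·t = 5899 K → 5900 K to the nearest 100 K.

5900 K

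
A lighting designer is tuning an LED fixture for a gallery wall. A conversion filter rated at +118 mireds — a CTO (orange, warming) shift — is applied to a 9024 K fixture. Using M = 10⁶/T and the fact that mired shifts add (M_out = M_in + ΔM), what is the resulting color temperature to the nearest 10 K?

M_in = 10⁶/9024 = 110.82 mireds.
M_out = 110.82 + (+118) = 228.82 mireds.
T_out = 10⁶/228.82 = 4370.3 K → 4370 K.

4370 K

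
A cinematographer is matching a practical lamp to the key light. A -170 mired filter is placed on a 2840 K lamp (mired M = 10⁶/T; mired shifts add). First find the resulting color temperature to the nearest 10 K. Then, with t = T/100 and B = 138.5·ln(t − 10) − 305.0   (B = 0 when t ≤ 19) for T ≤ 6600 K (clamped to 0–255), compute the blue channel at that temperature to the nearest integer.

222

M_in = 10⁶/2840 = 352.11; M_out = 352.11 + (-170) = 182.11.
T_out = 10⁶/182.11 = 5491.1 K → 5490 K; t = 54.9.
B = 138.5·ln(54.9 − 10) − 305.0 = 138.5·ln 44.9 − 305.0 = 138.5·3.8044 − 305.0 = 221.915.
Rounded: 222.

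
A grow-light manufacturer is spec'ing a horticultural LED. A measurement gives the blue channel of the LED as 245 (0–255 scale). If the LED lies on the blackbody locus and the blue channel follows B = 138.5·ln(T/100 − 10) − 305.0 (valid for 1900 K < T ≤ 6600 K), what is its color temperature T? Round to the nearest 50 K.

ln(t − 10) = (245 + 305.0) / 138.5 = 3.9711.
t − 10 = e^3.9711 = 53.044, so t = 63.044.
T = 100·t = 6304 K → 6300 K to the nearest 50 K.

6300 K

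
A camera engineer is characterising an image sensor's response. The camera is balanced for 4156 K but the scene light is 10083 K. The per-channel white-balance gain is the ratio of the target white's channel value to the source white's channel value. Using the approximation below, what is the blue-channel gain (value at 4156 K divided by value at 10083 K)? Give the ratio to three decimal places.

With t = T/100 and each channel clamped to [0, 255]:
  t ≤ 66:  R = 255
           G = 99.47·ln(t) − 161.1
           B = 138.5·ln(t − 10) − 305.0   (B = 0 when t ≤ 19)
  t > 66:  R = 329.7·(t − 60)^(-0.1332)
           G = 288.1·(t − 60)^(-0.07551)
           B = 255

At 10083 K (t = 100.83):
  B = 255 by definition for t > 66.
At 4156 K (t = 41.56):
  B = 138.5·ln(41.56 − 10) − 305.0 = 138.5·ln 31.56 − 305.0 = 138.5·3.4519 − 305.0 = 173.087.
Gain = 173.087 / 255.000 = 0.6788 → 0.679.

0.679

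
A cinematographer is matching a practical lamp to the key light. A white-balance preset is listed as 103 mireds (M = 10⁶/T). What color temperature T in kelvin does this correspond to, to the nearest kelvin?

T = 10⁶ / 103 = 9708.74 K → 9709 K.

9709 K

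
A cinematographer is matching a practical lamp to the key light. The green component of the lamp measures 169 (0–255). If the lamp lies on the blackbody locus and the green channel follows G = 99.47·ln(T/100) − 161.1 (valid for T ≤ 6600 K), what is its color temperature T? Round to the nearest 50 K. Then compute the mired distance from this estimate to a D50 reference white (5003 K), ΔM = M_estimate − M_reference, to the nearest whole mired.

ln t = (169 + 161.1) / 99.47 = 3.3186.
t = e^3.3186 = 27.621.
T = 100·t = 2762 K → 2750 K to the nearest 50 K.
M_estimate = 10⁶/2750 = 363.64; M_reference = 10⁶/5003 = 199.88.
ΔM = 363.64 − 199.88 = 163.76 → +164 mireds.

+164 mireds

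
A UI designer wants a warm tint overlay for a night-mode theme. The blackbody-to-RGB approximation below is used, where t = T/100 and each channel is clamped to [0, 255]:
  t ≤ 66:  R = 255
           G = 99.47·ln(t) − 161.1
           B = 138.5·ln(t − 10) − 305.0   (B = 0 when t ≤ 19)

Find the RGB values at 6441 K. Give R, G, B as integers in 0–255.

R=255, G=253, B=249

t = 6441/100 = 64.41; the t ≤ 66 branch applies.
R = 255 by definition for t ≤ 66.
G = 99.47·ln 64.41 − 161.1 = 99.47·4.1653 − 161.1 = 253.219.
B = 138.5·ln(64.41 − 10) − 305.0 = 138.5·ln 54.41 − 305.0 = 138.5·3.9965 − 305.0 = 248.522.
Rounded: (255, 253, 249).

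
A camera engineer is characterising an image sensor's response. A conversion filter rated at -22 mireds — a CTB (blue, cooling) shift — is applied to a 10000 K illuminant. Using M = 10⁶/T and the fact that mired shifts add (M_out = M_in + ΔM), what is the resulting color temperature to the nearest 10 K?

12820 K

M_in = 10⁶/10000 = 100.00 mireds.
M_out = 100.00 + (-22) = 78.00 mireds.
T_out = 10⁶/78.00 = 12820.5 K → 12820 K.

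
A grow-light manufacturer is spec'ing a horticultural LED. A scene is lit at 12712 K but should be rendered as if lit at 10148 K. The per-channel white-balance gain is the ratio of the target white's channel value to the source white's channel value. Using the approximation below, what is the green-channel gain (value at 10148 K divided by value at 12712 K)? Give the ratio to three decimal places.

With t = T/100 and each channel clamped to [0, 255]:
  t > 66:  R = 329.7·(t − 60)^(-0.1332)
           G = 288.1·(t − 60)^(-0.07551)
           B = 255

At 12712 K (t = 127.12):
  G = 288.1·(127.12 − 60)^(-0.07551) = 288.1·67.12^(-0.07551) = 288.1·0.72787 = 209.700.
At 10148 K (t = 101.48):
  G = 288.1·(101.48 − 60)^(-0.07551) = 288.1·41.48^(-0.07551) = 288.1·0.75481 = 217.460.
Gain = 217.460 / 209.700 = 1.0370 → 1.037.

1.037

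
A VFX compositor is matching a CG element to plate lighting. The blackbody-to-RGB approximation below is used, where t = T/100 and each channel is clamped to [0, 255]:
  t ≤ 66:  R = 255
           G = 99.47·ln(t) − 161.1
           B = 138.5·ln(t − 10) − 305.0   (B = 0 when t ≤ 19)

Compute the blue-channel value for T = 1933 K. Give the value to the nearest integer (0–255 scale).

4

t = 1933/100 = 19.33; the t ≤ 66 branch applies.
B = 138.5·ln(19.33 − 10) − 305.0 = 138.5·ln 9.33 − 305.0 = 138.5·2.2332 − 305.0 = 4.303.
Rounded: 4.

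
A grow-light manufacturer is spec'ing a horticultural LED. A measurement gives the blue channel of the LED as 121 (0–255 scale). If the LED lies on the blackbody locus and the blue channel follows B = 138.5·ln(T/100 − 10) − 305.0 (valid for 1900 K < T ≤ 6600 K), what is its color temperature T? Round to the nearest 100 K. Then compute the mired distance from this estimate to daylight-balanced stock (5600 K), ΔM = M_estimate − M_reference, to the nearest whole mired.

+134 mireds

ln(t − 10) = (121 + 305.0) / 138.5 = 3.0758.
t − 10 = e^3.0758 = 21.667, so t = 31.667.
T = 100·t = 3167 K → 3200 K to the nearest 100 K.
M_estimate = 10⁶/3200 = 312.50; M_reference = 10⁶/5600 = 178.57.
ΔM = 312.50 − 178.57 = 133.93 → +134 mireds.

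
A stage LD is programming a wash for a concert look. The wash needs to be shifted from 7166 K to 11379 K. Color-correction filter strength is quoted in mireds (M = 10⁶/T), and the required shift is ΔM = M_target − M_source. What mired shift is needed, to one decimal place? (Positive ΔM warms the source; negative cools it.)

M_source = 10⁶/7166 = 139.548; M_target = 10⁶/11379 = 87.881.
ΔM = 87.881 − 139.548 = -51.667 → -51.7 mireds, a cooling shift.

-51.7 mireds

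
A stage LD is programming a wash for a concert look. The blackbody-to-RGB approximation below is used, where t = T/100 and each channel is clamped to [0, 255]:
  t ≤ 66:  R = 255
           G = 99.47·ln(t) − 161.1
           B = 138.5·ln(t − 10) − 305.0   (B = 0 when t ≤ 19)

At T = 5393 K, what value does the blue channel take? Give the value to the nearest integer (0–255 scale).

219

t = 5393/100 = 53.93; the t ≤ 66 branch applies.
B = 138.5·ln(53.93 − 10) − 305.0 = 138.5·ln 43.93 − 305.0 = 138.5·3.7826 − 305.0 = 218.890.
Rounded: 219.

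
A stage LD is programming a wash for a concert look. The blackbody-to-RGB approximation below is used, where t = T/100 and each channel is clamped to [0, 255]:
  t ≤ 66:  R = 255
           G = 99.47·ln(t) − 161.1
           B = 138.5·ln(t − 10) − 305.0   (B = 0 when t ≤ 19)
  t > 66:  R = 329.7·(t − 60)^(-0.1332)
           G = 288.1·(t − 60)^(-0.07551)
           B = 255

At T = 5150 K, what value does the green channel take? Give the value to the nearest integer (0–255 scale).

231

t = 5150/100 = 51.5; the t ≤ 66 branch applies.
G = 99.47·ln 51.5 − 161.1 = 99.47·3.9416 − 161.1 = 230.969.
Rounded: 231.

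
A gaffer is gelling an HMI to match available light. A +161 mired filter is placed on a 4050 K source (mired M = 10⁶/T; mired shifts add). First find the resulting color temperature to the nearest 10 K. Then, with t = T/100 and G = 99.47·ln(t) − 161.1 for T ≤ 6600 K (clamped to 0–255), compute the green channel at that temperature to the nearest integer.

157

M_in = 10⁶/4050 = 246.91; M_out = 246.91 + (+161) = 407.91.
T_out = 10⁶/407.91 = 2451.5 K → 2450 K; t = 24.5.
G = 99.47·ln 24.5 − 161.1 = 99.47·3.1987 − 161.1 = 157.072.
Rounded: 157.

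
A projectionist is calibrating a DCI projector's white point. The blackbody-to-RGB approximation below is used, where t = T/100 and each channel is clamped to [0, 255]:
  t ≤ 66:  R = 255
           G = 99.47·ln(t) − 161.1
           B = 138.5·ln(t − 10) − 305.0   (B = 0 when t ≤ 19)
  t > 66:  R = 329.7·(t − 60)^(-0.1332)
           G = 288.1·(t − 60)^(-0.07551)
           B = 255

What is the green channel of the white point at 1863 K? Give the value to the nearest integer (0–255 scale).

130

t = 1863/100 = 18.63; the t ≤ 66 branch applies.
G = 99.47·ln 18.63 − 161.1 = 99.47·2.9248 − 161.1 = 129.827.
Rounded: 130.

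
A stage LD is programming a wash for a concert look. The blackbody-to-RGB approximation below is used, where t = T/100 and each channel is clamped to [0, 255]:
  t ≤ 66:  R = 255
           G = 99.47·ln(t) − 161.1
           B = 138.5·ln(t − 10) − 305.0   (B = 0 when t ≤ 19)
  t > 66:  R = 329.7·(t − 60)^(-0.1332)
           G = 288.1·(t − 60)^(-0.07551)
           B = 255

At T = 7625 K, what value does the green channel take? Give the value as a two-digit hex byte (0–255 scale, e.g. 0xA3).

0xE9

t = 7625/100 = 76.25; the t > 66 branch applies.
G = 288.1·(76.25 − 60)^(-0.07551) = 288.1·16.25^(-0.07551) = 288.1·0.81016 = 233.406.
Rounded: 233; in hex, 0xE9.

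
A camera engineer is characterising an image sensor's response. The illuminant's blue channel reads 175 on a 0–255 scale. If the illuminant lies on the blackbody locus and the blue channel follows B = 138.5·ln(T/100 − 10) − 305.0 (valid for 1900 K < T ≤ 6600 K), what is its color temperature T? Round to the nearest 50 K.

ln(t − 10) = (175 + 305.0) / 138.5 = 3.4657.
t − 10 = e^3.4657 = 31.999, so t = 41.999.
T = 100·t = 4200 K → 4200 K to the nearest 50 K.

4200 K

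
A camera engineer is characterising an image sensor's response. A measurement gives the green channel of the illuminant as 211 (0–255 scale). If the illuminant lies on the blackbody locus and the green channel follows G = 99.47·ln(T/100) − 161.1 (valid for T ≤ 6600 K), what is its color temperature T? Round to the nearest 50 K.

4200 K

ln t = (211 + 161.1) / 99.47 = 3.7408.
t = e^3.7408 = 42.133.
T = 100·t = 4213 K → 4200 K to the nearest 50 K.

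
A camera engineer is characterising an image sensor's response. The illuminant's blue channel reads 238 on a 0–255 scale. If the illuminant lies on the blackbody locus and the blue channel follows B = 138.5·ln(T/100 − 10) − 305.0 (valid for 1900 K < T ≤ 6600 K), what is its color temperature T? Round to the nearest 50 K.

6050 K

ln(t − 10) = (238 + 305.0) / 138.5 = 3.9206.
t − 10 = e^3.9206 = 50.430, so t = 60.430.
T = 100·t = 6043 K → 6050 K to the nearest 50 K.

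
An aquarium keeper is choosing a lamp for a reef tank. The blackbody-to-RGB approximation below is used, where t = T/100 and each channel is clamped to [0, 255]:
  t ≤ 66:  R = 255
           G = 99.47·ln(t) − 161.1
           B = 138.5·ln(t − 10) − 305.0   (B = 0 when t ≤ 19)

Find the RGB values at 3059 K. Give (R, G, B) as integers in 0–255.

t = 3059/100 = 30.59; the t ≤ 66 branch applies.
R = 255 by definition for t ≤ 66.
G = 99.47·ln 30.59 − 161.1 = 99.47·3.4207 − 161.1 = 179.154.
B = 138.5·ln(30.59 − 10) − 305.0 = 138.5·ln 20.59 − 305.0 = 138.5·3.0248 − 305.0 = 113.936.
Rounded: (255, 179, 114).

(255, 179, 114)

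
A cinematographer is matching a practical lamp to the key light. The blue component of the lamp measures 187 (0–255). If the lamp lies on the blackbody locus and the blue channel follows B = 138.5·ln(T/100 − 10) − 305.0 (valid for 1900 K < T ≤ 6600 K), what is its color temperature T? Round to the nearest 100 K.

4500 K

ln(t − 10) = (187 + 305.0) / 138.5 = 3.5523.
t − 10 = e^3.5523 = 34.895, so t = 44.895.
T = 100·t = 4490 K → 4500 K to the nearest 100 K.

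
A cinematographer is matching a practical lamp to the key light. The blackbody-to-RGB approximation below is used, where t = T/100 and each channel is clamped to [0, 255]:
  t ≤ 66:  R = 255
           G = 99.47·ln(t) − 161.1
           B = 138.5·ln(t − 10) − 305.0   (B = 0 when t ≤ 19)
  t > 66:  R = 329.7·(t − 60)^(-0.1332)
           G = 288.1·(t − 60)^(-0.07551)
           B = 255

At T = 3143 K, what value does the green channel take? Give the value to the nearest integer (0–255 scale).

t = 3143/100 = 31.43; the t ≤ 66 branch applies.
G = 99.47·ln 31.43 − 161.1 = 99.47·3.4478 − 161.1 = 181.849.
Rounded: 182.

182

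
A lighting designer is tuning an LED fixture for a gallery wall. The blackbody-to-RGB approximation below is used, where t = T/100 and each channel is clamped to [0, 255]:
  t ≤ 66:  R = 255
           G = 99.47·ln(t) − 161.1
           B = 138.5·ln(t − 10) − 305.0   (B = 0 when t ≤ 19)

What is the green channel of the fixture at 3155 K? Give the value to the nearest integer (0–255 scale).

182

t = 3155/100 = 31.55; the t ≤ 66 branch applies.
G = 99.47·ln 31.55 − 161.1 = 99.47·3.4516 − 161.1 = 182.228.
Rounded: 182.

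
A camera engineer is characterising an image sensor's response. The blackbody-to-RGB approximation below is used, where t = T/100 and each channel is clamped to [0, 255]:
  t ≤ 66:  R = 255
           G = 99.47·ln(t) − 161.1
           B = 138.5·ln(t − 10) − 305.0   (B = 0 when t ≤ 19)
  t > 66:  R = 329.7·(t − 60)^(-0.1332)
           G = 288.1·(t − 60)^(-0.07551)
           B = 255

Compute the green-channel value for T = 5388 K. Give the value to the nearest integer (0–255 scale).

t = 5388/100 = 53.88; the t ≤ 66 branch applies.
G = 99.47·ln 53.88 − 161.1 = 99.47·3.9868 − 161.1 = 235.463.
Rounded: 235.

235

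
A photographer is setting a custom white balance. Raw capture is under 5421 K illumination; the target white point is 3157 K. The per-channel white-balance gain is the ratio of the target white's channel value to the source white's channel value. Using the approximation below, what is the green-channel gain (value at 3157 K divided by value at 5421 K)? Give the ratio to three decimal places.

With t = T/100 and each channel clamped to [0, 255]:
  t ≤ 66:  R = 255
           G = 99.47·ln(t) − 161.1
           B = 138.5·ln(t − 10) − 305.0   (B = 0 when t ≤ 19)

At 5421 K (t = 54.21):
  G = 99.47·ln 54.21 − 161.1 = 99.47·3.9929 − 161.1 = 236.070.
At 3157 K (t = 31.57):
  G = 99.47·ln 31.57 − 161.1 = 99.47·3.4522 − 161.1 = 182.291.
Gain = 182.291 / 236.070 = 0.7722 → 0.772.

0.772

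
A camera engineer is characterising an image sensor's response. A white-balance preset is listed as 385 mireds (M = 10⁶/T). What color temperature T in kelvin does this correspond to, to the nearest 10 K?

T = 10⁶ / 385 = 2597.40 K → 2600 K.

2600 K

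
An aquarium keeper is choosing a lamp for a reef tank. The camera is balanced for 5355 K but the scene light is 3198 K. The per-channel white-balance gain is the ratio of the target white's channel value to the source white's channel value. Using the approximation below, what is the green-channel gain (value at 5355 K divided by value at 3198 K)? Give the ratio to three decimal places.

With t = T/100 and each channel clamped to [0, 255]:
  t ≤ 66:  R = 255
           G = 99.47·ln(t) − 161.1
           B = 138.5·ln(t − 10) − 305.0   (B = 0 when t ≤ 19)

At 3198 K (t = 31.98):
  G = 99.47·ln 31.98 − 161.1 = 99.47·3.4651 − 161.1 = 183.575.
At 5355 K (t = 53.55):
  G = 99.47·ln 53.55 − 161.1 = 99.47·3.9806 − 161.1 = 234.852.
Gain = 234.852 / 183.575 = 1.2793 → 1.279.

1.279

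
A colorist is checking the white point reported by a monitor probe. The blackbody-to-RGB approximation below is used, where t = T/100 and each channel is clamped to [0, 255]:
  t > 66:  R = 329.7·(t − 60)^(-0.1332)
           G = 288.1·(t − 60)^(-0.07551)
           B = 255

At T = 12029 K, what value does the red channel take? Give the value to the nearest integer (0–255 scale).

t = 12029/100 = 120.29; the t > 66 branch applies.
R = 329.7·(120.29 − 60)^(-0.1332) = 329.7·60.29^(-0.1332) = 329.7·0.57926 = 190.981.
Rounded: 191.

191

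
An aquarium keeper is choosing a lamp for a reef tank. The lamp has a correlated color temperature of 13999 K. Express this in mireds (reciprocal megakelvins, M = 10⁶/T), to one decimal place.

M = 10⁶ / 13999 = 71.434 → 71.4 mireds.

71.4 mireds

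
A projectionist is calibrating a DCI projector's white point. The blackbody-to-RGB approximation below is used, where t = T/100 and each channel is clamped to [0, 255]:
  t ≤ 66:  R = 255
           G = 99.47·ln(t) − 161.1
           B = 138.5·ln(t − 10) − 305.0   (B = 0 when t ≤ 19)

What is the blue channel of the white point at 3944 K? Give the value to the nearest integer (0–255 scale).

163

t = 3944/100 = 39.44; the t ≤ 66 branch applies.
B = 138.5·ln(39.44 − 10) − 305.0 = 138.5·ln 29.44 − 305.0 = 138.5·3.3824 − 305.0 = 163.456.
Rounded: 163.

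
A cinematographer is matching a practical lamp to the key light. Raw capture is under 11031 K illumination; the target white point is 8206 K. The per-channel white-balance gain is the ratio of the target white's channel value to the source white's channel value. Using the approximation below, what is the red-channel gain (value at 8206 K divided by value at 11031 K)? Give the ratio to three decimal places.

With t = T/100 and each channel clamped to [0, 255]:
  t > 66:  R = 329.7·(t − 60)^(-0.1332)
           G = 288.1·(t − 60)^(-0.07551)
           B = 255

At 11031 K (t = 110.31):
  R = 329.7·(110.31 − 60)^(-0.1332) = 329.7·50.31^(-0.1332) = 329.7·0.59339 = 195.640.
At 8206 K (t = 82.06):
  R = 329.7·(82.06 − 60)^(-0.1332) = 329.7·22.06^(-0.1332) = 329.7·0.66226 = 218.349.
Gain = 218.349 / 195.640 = 1.1161 → 1.116.

1.116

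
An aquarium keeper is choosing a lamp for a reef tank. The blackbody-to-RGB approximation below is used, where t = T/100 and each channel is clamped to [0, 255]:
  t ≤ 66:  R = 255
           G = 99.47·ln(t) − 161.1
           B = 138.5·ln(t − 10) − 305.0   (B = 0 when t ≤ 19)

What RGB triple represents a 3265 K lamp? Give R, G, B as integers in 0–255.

t = 3265/100 = 32.65; the t ≤ 66 branch applies.
R = 255 by definition for t ≤ 66.
G = 99.47·ln 32.65 − 161.1 = 99.47·3.4858 − 161.1 = 185.637.
B = 138.5·ln(32.65 − 10) − 305.0 = 138.5·ln 22.65 − 305.0 = 138.5·3.1202 − 305.0 = 127.142.
Rounded: (255, 186, 127).

R=255, G=186, B=127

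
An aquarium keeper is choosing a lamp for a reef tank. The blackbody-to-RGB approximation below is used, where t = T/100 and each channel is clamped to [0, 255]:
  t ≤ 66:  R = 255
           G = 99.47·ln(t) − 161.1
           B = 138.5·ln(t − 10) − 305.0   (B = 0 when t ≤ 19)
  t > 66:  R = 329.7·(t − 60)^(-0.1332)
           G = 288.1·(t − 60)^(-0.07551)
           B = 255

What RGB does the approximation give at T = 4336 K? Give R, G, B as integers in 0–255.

t = 4336/100 = 43.36; the t ≤ 66 branch applies.
R = 255 by definition for t ≤ 66.
G = 99.47·ln 43.36 − 161.1 = 99.47·3.7695 − 161.1 = 213.856.
B = 138.5·ln(43.36 − 10) − 305.0 = 138.5·ln 33.36 − 305.0 = 138.5·3.5074 − 305.0 = 180.769.
Rounded: (255, 214, 181).

R=255, G=214, B=181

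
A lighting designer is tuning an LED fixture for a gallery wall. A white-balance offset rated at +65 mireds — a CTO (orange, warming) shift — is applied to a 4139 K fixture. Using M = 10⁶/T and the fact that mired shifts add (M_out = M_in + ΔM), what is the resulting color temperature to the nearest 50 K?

M_in = 10⁶/4139 = 241.60 mireds.
M_out = 241.60 + (+65) = 306.60 mireds.
T_out = 10⁶/306.60 = 3261.5 K → 3250 K.

3250 K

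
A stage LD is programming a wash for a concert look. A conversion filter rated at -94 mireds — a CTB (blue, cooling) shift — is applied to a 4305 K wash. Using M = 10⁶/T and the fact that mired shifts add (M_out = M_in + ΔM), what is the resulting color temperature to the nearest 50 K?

M_in = 10⁶/4305 = 232.29 mireds.
M_out = 232.29 + (-94) = 138.29 mireds.
T_out = 10⁶/138.29 = 7231.3 K → 7250 K.

7250 K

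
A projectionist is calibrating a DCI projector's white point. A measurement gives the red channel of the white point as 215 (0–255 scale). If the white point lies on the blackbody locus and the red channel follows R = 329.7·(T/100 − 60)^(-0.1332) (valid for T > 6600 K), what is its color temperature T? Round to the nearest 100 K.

(t − 60)^(-0.1332) = 215/329.7 = 0.65211.
t − 60 = 0.65211^(1/-0.1332) = 0.65211^(-7.508) = 24.774, so t = 84.774.
T = 100·t = 8477 K → 8500 K to the nearest 100 K.

8500 K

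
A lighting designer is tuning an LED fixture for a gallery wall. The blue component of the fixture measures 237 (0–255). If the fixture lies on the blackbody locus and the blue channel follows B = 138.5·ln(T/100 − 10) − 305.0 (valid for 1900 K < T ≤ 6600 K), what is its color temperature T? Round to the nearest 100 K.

ln(t − 10) = (237 + 305.0) / 138.5 = 3.9134.
t − 10 = e^3.9134 = 50.067, so t = 60.067.
T = 100·t = 6007 K → 6000 K to the nearest 100 K.

6000 K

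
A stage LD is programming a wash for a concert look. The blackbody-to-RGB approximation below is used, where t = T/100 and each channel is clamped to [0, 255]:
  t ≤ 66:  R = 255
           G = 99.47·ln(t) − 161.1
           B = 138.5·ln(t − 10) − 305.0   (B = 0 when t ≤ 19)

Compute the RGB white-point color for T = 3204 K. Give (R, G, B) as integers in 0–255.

(255, 184, 123)

t = 3204/100 = 32.04; the t ≤ 66 branch applies.
R = 255 by definition for t ≤ 66.
G = 99.47·ln 32.04 − 161.1 = 99.47·3.4670 − 161.1 = 183.761.
B = 138.5·ln(32.04 − 10) − 305.0 = 138.5·ln 22.04 − 305.0 = 138.5·3.0929 − 305.0 = 123.361.
Rounded: (255, 184, 123).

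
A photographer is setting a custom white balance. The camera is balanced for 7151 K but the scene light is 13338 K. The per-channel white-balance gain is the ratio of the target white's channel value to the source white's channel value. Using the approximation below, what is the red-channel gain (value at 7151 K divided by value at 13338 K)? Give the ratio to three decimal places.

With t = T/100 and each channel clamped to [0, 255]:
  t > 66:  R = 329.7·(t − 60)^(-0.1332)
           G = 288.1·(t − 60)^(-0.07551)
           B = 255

1.280

At 13338 K (t = 133.38):
  R = 329.7·(133.38 − 60)^(-0.1332) = 329.7·73.38^(-0.1332) = 329.7·0.56429 = 186.048.
At 7151 K (t = 71.51):
  R = 329.7·(71.51 − 60)^(-0.1332) = 329.7·11.51^(-0.1332) = 329.7·0.72221 = 238.113.
Gain = 238.113 / 186.048 = 1.2799 → 1.280.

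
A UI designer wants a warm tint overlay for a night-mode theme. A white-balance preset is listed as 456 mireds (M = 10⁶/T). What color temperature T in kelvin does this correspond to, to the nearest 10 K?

T = 10⁶ / 456 = 2192.98 K → 2190 K.

2190 K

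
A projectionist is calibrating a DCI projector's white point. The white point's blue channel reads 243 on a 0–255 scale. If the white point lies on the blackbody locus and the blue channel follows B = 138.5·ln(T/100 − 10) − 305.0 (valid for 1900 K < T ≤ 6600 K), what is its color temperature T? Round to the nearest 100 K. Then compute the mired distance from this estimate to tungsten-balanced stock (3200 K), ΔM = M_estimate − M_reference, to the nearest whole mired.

-151 mireds

ln(t − 10) = (243 + 305.0) / 138.5 = 3.9567.
t − 10 = e^3.9567 = 52.283, so t = 62.283.
T = 100·t = 6228 K → 6200 K to the nearest 100 K.
M_estimate = 10⁶/6200 = 161.29; M_reference = 10⁶/3200 = 312.50.
ΔM = 161.29 − 312.50 = -151.21 → -151 mireds.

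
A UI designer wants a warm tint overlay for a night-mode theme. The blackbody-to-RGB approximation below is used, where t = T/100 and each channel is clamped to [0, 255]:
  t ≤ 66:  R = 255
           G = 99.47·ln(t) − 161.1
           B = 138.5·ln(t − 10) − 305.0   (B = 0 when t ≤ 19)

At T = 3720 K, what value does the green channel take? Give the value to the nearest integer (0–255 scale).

t = 3720/100 = 37.2; the t ≤ 66 branch applies.
G = 99.47·ln 37.2 − 161.1 = 99.47·3.6163 − 161.1 = 198.614.
Rounded: 199.

199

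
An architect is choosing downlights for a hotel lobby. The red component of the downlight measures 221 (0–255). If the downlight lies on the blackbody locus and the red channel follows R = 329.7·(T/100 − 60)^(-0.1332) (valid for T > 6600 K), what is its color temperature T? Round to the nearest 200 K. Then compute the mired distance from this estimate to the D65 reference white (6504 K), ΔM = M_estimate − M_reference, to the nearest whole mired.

-29 mireds

(t − 60)^(-0.1332) = 221/329.7 = 0.67031.
t − 60 = 0.67031^(1/-0.1332) = 0.67031^(-7.508) = 20.149, so t = 80.149.
T = 100·t = 8015 K → 8000 K to the nearest 200 K.
M_estimate = 10⁶/8000 = 125.00; M_reference = 10⁶/6504 = 153.75.
ΔM = 125.00 − 153.75 = -28.75 → -29 mireds.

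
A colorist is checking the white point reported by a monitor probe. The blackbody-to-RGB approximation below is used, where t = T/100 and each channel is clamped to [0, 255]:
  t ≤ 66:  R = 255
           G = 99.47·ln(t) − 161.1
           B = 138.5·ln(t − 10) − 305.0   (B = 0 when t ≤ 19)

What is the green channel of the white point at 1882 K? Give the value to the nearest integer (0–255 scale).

t = 1882/100 = 18.82; the t ≤ 66 branch applies.
G = 99.47·ln 18.82 − 161.1 = 99.47·2.9349 − 161.1 = 130.837.
Rounded: 131.

131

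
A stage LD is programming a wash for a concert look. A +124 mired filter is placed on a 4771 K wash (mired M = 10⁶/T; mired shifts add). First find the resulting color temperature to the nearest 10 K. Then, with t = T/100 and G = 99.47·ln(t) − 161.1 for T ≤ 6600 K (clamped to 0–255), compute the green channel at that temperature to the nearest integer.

177

M_in = 10⁶/4771 = 209.60; M_out = 209.60 + (+124) = 333.60.
T_out = 10⁶/333.60 = 2997.6 K → 3000 K; t = 30.
G = 99.47·ln 30 − 161.1 = 99.47·3.4012 − 161.1 = 177.217.
Rounded: 177.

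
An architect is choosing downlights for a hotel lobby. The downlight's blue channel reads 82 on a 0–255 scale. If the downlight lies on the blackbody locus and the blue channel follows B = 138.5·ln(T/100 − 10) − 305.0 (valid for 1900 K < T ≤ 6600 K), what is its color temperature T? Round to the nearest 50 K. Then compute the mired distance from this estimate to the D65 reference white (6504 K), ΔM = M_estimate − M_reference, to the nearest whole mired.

+224 mireds

ln(t − 10) = (82 + 305.0) / 138.5 = 2.7942.
t − 10 = e^2.7942 = 16.350, so t = 26.350.
T = 100·t = 2635 K → 2650 K to the nearest 50 K.
M_estimate = 10⁶/2650 = 377.36; M_reference = 10⁶/6504 = 153.75.
ΔM = 377.36 − 153.75 = 223.61 → +224 mireds.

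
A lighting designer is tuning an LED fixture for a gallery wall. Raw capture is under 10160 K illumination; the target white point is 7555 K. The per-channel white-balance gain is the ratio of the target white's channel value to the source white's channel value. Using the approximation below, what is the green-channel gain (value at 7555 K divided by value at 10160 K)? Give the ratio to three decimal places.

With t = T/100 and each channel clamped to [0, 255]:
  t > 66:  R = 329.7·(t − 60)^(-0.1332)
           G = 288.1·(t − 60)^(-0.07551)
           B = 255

At 10160 K (t = 101.6):
  G = 288.1·(101.6 − 60)^(-0.07551) = 288.1·41.6^(-0.07551) = 288.1·0.75464 = 217.413.
At 7555 K (t = 75.55):
  G = 288.1·(75.55 − 60)^(-0.07551) = 288.1·15.55^(-0.07551) = 288.1·0.81285 = 234.183.
Gain = 234.183 / 217.413 = 1.0771 → 1.077.

1.077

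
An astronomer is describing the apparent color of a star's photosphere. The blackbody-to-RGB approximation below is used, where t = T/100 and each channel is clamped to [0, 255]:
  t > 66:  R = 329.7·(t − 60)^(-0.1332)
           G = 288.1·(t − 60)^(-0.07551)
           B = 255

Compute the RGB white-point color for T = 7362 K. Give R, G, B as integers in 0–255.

R=233, G=237, B=255

t = 7362/100 = 73.62; the t > 66 branch applies.
R = 329.7·(73.62 − 60)^(-0.1332) = 329.7·13.62^(-0.1332) = 329.7·0.70620 = 232.834.
G = 288.1·(73.62 − 60)^(-0.07551) = 288.1·13.62^(-0.07551) = 288.1·0.82103 = 236.538.
B = 255 by definition for t > 66.
Rounded: (233, 237, 255).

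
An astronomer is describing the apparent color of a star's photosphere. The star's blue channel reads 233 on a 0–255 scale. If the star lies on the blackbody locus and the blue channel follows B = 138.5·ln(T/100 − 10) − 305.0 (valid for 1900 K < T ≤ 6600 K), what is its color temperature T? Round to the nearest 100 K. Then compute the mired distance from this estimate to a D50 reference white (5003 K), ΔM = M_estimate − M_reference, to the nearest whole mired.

ln(t − 10) = (233 + 305.0) / 138.5 = 3.8845.
t − 10 = e^3.8845 = 48.641, so t = 58.641.
T = 100·t = 5864 K → 5900 K to the nearest 100 K.
M_estimate = 10⁶/5900 = 169.49; M_reference = 10⁶/5003 = 199.88.
ΔM = 169.49 − 199.88 = -30.39 → -30 mireds.

-30 mireds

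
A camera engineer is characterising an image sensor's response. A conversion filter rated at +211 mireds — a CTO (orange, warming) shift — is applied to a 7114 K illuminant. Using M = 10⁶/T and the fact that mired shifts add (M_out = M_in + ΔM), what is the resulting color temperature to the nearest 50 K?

2850 K

M_in = 10⁶/7114 = 140.57 mireds.
M_out = 140.57 + (+211) = 351.57 mireds.
T_out = 10⁶/351.57 = 2844.4 K → 2850 K.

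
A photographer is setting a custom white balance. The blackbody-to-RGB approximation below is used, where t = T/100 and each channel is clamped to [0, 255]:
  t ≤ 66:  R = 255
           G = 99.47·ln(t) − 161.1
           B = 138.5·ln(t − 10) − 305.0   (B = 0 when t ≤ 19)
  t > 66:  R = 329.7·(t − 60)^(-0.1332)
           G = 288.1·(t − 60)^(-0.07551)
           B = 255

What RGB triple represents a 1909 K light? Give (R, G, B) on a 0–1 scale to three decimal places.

(1.000, 0.519, 0.003)

t = 1909/100 = 19.09; the t ≤ 66 branch applies.
R = 255 by definition for t ≤ 66.
G = 99.47·ln 19.09 − 161.1 = 99.47·2.9492 − 161.1 = 132.253.
B = 138.5·ln(19.09 − 10) − 305.0 = 138.5·ln 9.09 − 305.0 = 138.5·2.2072 − 305.0 = 0.694.
Dividing each by 255: (1.0000, 0.5186, 0.0027) → (1.000, 0.519, 0.003).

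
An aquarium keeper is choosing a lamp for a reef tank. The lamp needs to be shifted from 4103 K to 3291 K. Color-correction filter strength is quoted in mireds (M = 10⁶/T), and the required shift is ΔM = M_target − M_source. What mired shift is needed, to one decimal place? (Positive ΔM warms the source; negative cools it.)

+60.1 mireds

M_source = 10⁶/4103 = 243.724; M_target = 10⁶/3291 = 303.859.
ΔM = 303.859 − 243.724 = 60.135 → +60.1 mireds, a warming shift.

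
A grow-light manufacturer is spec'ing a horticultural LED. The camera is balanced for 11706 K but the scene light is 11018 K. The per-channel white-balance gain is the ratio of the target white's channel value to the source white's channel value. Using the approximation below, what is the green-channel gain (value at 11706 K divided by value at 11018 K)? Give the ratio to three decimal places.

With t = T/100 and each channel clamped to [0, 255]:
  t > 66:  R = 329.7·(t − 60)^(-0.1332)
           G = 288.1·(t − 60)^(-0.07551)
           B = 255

At 11018 K (t = 110.18):
  G = 288.1·(110.18 − 60)^(-0.07551) = 288.1·50.18^(-0.07551) = 288.1·0.74403 = 214.356.
At 11706 K (t = 117.06):
  G = 288.1·(117.06 − 60)^(-0.07551) = 288.1·57.06^(-0.07551) = 288.1·0.73685 = 212.287.
Gain = 212.287 / 214.356 = 0.9903 → 0.990.

0.990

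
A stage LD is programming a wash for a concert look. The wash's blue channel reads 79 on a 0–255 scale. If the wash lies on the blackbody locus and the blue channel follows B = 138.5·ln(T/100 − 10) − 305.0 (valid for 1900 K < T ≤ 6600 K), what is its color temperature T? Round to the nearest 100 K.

2600 K

ln(t − 10) = (79 + 305.0) / 138.5 = 2.7726.
t − 10 = e^2.7726 = 16.000, so t = 26.000.
T = 100·t = 2600 K → 2600 K to the nearest 100 K.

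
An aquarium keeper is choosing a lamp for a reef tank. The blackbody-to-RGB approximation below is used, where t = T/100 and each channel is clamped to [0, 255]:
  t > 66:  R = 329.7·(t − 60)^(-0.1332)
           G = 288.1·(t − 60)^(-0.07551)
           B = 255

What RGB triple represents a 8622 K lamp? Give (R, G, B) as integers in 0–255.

t = 8622/100 = 86.22; the t > 66 branch applies.
R = 329.7·(86.22 − 60)^(-0.1332) = 329.7·26.22^(-0.1332) = 329.7·0.64720 = 213.382.
G = 288.1·(86.22 − 60)^(-0.07551) = 288.1·26.22^(-0.07551) = 288.1·0.78141 = 225.124.
B = 255 by definition for t > 66.
Rounded: (213, 225, 255).

(213, 225, 255)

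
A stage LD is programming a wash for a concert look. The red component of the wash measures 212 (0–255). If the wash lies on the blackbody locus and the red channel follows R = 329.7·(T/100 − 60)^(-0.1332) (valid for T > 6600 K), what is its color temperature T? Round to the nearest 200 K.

8800 K

(t − 60)^(-0.1332) = 212/329.7 = 0.64301.
t − 60 = 0.64301^(1/-0.1332) = 0.64301^(-7.508) = 27.530, so t = 87.530.
T = 100·t = 8753 K → 8800 K to the nearest 200 K.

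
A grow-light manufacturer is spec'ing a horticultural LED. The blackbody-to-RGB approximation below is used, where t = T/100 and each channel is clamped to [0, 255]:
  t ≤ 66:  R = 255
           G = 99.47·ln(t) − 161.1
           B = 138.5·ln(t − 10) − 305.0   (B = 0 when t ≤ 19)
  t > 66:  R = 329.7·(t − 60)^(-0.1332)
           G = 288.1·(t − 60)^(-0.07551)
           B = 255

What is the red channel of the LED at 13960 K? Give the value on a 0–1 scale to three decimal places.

t = 13960/100 = 139.6; the t > 66 branch applies.
R = 329.7·(139.6 − 60)^(-0.1332) = 329.7·79.6^(-0.1332) = 329.7·0.55821 = 184.042.
On a 0–1 scale: 184.042/255 = 0.7217 → 0.722.

0.722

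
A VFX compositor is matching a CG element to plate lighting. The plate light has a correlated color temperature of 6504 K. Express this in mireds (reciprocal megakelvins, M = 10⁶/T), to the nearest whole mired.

154 mireds

M = 10⁶ / 6504 = 153.752 → 154 mireds.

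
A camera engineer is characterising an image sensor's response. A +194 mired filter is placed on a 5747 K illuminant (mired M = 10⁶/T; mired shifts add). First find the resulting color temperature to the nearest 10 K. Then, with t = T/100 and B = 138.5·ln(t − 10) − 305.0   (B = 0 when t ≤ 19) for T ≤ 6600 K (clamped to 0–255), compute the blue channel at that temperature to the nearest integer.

M_in = 10⁶/5747 = 174.00; M_out = 174.00 + (+194) = 368.00.
T_out = 10⁶/368.00 = 2717.4 K → 2720 K; t = 27.2.
B = 138.5·ln(27.2 − 10) − 305.0 = 138.5·ln 17.2 − 305.0 = 138.5·2.8449 − 305.0 = 89.020.
Rounded: 89.

89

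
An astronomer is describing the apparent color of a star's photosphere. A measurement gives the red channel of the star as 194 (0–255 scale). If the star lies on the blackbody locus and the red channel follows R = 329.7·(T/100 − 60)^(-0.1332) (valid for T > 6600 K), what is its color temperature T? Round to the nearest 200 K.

(t − 60)^(-0.1332) = 194/329.7 = 0.58841.
t − 60 = 0.58841^(1/-0.1332) = 0.58841^(-7.508) = 53.593, so t = 113.593.
T = 100·t = 11359 K → 11400 K to the nearest 200 K.

11400 K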